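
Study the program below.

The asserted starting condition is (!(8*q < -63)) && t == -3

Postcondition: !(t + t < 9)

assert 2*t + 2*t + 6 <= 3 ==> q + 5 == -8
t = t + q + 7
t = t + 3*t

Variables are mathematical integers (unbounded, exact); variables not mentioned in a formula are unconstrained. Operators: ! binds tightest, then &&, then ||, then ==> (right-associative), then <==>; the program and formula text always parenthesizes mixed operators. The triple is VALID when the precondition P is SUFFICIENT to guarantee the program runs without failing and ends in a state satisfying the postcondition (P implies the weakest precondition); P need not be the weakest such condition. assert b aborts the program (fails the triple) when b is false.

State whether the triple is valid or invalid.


Working backward. After the program, the postcondition !(t + t < 9) must hold; in canonical form it is !(2*t < 9).
Before t := t + 3*t: !(8*t < 9)
Before t := t + q + 7: !(8*q + 8*t < -47)
Before assert 2*t + 2*t + 6 <= 3 ==> q + 5 == -8: (4*t <= -3 ==> q == -13) && (!(8*q + 8*t < -47))
The weakest precondition is (4*t <= -3 ==> q == -13) && (!(8*q + 8*t < -47)).
Check whether (!(8*q < -63)) && t == -3 implies it.
Countermodel: at the initial state q = -7, t = -3, the precondition holds but the weakest precondition fails.
Answer: invalid


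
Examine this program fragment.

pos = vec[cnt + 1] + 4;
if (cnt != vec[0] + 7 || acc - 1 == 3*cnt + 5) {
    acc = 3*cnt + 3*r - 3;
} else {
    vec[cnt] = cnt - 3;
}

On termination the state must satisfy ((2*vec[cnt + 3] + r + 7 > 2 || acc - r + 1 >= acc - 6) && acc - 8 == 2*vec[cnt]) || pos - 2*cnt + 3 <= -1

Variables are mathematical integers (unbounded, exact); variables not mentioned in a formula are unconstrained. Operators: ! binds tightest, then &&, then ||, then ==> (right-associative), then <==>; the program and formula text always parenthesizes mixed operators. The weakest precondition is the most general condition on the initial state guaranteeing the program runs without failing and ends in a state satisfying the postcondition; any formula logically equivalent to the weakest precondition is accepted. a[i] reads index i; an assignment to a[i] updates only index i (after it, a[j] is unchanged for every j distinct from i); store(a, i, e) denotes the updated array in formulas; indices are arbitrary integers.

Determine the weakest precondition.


Working backward. After the program, the postcondition ((2*vec[cnt + 3] + r + 7 > 2 || acc - r + 1 >= acc - 6) && acc - 8 == 2*vec[cnt]) || pos - 2*cnt + 3 <= -1 must hold; in canonical form it is ((2*vec[cnt + 3] + r > -5 || r <= 7) && acc == 2*vec[cnt] + 8) || pos <= 2*cnt - 4.
Then branch requires ((2*vec[cnt + 3] + r > -5 || r <= 7) && 3*cnt + 3*r == 2*vec[cnt] + 11) || pos <= 2*cnt - 4; else branch requires ((2*store(vec, cnt, cnt - 3)[cnt + 3] + r > -5 || r <= 7) && acc == 2*store(vec, cnt, cnt - 3)[cnt] + 8) || pos <= 2*cnt - 4.
Before the if: ((cnt != vec[0] + 7 || acc == 3*cnt + 6) ==> (((2*vec[cnt + 3] + r > -5 || r <= 7) && 3*cnt + 3*r == 2*vec[cnt] + 11) || pos <= 2*cnt - 4)) && ((!(cnt != vec[0] + 7 || acc == 3*cnt + 6)) ==> (((2*store(vec, cnt, cnt - 3)[cnt + 3] + r > -5 || r <= 7) && acc == 2*store(vec, cnt, cnt - 3)[cnt] + 8) || pos <= 2*cnt - 4))
Before pos := vec[cnt + 1] + 4: ((cnt != vec[0] + 7 || acc == 3*cnt + 6) ==> (((2*vec[cnt + 3] + r > -5 || r <= 7) && 3*cnt + 3*r == 2*vec[cnt] + 11) || vec[cnt + 1] <= 2*cnt - 8)) && ((!(cnt != vec[0] + 7 || acc == 3*cnt + 6)) ==> (((2*store(vec, cnt, cnt - 3)[cnt + 3] + r > -5 || r <= 7) && acc == 2*store(vec, cnt, cnt - 3)[cnt] + 8) || vec[cnt + 1] <= 2*cnt - 8))
Answer: WP = ((cnt != vec[0] + 7 || acc == 3*cnt + 6) ==> (((2*vec[cnt + 3] + r > -5 || r <= 7) && 3*cnt + 3*r == 2*vec[cnt] + 11) || vec[cnt + 1] <= 2*cnt - 8)) && ((!(cnt != vec[0] + 7 || acc == 3*cnt + 6)) ==> (((2*store(vec, cnt, cnt - 3)[cnt + 3] + r > -5 || r <= 7) && acc == 2*store(vec, cnt, cnt - 3)[cnt] + 8) || vec[cnt + 1] <= 2*cnt - 8))


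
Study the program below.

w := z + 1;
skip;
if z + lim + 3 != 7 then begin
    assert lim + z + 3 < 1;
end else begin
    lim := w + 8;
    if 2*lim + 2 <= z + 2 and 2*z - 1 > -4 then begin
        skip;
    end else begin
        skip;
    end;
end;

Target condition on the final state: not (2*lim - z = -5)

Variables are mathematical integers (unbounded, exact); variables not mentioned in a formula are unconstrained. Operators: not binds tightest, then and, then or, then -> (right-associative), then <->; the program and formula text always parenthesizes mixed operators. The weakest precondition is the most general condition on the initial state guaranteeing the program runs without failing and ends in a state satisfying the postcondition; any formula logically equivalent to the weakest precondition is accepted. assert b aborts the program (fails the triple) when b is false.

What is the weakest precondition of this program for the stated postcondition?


Working backward. After the program, the postcondition not (2*lim - z = -5) must hold; in canonical form it is not (2*lim = z - 5).
Then branch requires lim + z < -2 and (not (2*lim = z - 5)); else branch requires ((2*w <= z - 16 and 2*z > -3) -> (not (2*w = z - 21))) and ((not (2*w <= z - 16 and 2*z > -3)) -> (not (2*w = z - 21))).
Before the if: (lim + z != 4 -> (lim + z < -2 and (not (2*lim = z - 5)))) and ((not (lim + z != 4)) -> (((2*w <= z - 16 and 2*z > -3) -> (not (2*w = z - 21))) and ((not (2*w <= z - 16 and 2*z > -3)) -> (not (2*w = z - 21)))))
Before skip: (lim + z != 4 -> (lim + z < -2 and (not (2*lim = z - 5)))) and ((not (lim + z != 4)) -> (((2*w <= z - 16 and 2*z > -3) -> (not (2*w = z - 21))) and ((not (2*w <= z - 16 and 2*z > -3)) -> (not (2*w = z - 21)))))
Before w := z + 1: (lim + z != 4 -> (lim + z < -2 and (not (2*lim = z - 5)))) and ((not (lim + z != 4)) -> (((z <= -18 and 2*z > -3) -> (not (z = -23))) and ((not (z <= -18 and 2*z > -3)) -> (not (z = -23)))))
Answer: WP = (lim + z != 4 -> (lim + z < -2 and (not (2*lim = z - 5)))) and ((not (lim + z != 4)) -> (((z <= -18 and 2*z > -3) -> (not (z = -23))) and ((not (z <= -18 and 2*z > -3)) -> (not (z = -23)))))


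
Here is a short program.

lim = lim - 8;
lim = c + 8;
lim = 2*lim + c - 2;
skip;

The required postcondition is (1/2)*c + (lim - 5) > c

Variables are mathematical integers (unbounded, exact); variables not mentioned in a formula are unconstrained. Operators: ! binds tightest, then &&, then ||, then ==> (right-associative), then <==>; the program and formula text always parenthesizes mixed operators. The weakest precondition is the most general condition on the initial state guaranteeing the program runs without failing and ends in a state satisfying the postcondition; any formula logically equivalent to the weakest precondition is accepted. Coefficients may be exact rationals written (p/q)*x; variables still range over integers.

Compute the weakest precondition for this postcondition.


Working backward. After the program, the postcondition (1/2)*c + (lim - 5) > c must hold; in canonical form it is lim > (1/2)*c + 5.
Before skip: lim > (1/2)*c + 5
Before lim := 2*lim + c - 2: (1/2)*c + 2*lim > 7
Before lim := c + 8: (5/2)*c > -9
Before lim := lim - 8: (5/2)*c > -9
Answer: WP = (5/2)*c > -9


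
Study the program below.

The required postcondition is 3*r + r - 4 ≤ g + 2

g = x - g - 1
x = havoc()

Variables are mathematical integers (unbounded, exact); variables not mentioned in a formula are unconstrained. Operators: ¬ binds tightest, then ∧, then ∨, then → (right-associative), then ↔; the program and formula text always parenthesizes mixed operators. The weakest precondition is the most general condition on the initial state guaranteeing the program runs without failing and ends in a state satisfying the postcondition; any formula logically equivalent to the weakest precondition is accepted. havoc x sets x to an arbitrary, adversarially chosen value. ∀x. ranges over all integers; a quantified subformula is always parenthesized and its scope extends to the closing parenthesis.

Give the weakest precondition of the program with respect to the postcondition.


Working backward. After the program, the postcondition 3*r + r - 4 ≤ g + 2 must hold; in canonical form it is 4*r ≤ g + 6.
Before havoc x: 4*r ≤ g + 6
Before g := x - g - 1: g + 4*r ≤ x + 5
Answer: WP = g + 4*r ≤ x + 5


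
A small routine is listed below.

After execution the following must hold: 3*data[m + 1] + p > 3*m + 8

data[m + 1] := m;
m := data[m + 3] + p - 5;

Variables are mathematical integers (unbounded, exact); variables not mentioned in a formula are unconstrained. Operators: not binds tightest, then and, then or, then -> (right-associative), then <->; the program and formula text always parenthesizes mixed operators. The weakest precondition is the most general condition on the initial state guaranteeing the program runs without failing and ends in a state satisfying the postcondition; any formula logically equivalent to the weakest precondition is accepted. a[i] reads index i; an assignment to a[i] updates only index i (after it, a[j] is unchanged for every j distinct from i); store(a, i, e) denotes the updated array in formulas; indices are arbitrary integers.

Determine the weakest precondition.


Working backward. After the program, 3*data[m + 1] + p > 3*m + 8 must hold.
Before m := data[m + 3] + p - 5: 3*data[data[m + 3] + p - 4] > 3*data[m + 3] + 2*p - 7
Before data[m + 1] := m: 3*store(data, m + 1, m)[store(data, m + 1, m)[m + 3] + p - 4] > 3*store(data, m + 1, m)[m + 3] + 2*p - 7
Answer: WP = 3*store(data, m + 1, m)[store(data, m + 1, m)[m + 3] + p - 4] > 3*store(data, m + 1, m)[m + 3] + 2*p - 7


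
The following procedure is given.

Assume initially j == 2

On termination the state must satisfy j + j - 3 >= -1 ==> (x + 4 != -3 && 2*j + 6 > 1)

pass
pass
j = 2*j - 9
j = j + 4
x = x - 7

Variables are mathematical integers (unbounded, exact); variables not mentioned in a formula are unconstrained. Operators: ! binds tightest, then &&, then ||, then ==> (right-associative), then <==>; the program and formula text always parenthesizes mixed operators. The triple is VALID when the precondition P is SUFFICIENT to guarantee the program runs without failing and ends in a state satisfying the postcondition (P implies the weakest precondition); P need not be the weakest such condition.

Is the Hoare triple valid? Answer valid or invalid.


Working backward. After the program, the postcondition j + j - 3 >= -1 ==> (x + 4 != -3 && 2*j + 6 > 1) must hold; in canonical form it is 2*j >= 2 ==> (x != -7 && 2*j > -5).
Before x := x - 7: 2*j >= 2 ==> (x != 0 && 2*j > -5)
Before j := j + 4: 2*j >= -6 ==> (x != 0 && 2*j > -13)
Before j := 2*j - 9: 4*j >= 12 ==> (x != 0 && 4*j > 5)
Before skip: 4*j >= 12 ==> (x != 0 && 4*j > 5)
Before skip: 4*j >= 12 ==> (x != 0 && 4*j > 5)
The weakest precondition is 4*j >= 12 ==> (x != 0 && 4*j > 5).
Check whether j == 2 implies it.
Every state satisfying the precondition satisfies the weakest precondition: the implication holds.
Answer: valid


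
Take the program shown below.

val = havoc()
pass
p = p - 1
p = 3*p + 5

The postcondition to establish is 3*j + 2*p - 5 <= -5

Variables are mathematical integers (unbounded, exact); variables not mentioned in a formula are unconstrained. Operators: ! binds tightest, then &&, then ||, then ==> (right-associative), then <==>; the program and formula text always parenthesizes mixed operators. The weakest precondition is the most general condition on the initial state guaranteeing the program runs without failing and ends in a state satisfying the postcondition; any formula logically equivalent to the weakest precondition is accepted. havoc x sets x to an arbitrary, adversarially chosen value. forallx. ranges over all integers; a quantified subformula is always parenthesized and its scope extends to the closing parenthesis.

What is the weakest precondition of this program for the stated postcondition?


Working backward. After the program, the postcondition 3*j + 2*p - 5 <= -5 must hold; in canonical form it is 3*j + 2*p <= 0.
Before p := 3*p + 5: 3*j + 6*p <= -10
Before p := p - 1: 3*j + 6*p <= -4
Before skip: 3*j + 6*p <= -4
Before havoc val: 3*j + 6*p <= -4
Answer: WP = 3*j + 6*p <= -4


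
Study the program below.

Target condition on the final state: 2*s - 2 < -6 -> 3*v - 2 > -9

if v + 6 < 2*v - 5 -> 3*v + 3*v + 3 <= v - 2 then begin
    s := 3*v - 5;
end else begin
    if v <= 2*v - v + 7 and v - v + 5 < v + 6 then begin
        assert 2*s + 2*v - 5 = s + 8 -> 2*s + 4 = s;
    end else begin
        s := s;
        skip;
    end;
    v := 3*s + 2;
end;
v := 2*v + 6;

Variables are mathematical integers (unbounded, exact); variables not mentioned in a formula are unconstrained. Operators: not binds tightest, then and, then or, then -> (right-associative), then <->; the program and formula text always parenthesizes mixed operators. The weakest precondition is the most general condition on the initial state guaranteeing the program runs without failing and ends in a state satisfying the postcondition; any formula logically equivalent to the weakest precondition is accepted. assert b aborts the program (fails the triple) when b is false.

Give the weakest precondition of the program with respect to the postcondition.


Working backward. After the program, the postcondition 2*s - 2 < -6 -> 3*v - 2 > -9 must hold; in canonical form it is 2*s < -4 -> 3*v > -7.
Before v := 2*v + 6: 2*s < -4 -> 6*v > -25
Then branch requires 6*v < 6 -> 6*v > -25; else branch requires (v > -1 -> ((s + 2*v = 13 -> s = -4) and (2*s < -4 -> 18*s > -37))) and ((not (v > -1)) -> (2*s < -4 -> 18*s > -37)).
Before the if: ((v > 11 -> 5*v <= -5) -> (6*v < 6 -> 6*v > -25)) and ((not (v > 11 -> 5*v <= -5)) -> ((v > -1 -> ((s + 2*v = 13 -> s = -4) and (2*s < -4 -> 18*s > -37))) and ((not (v > -1)) -> (2*s < -4 -> 18*s > -37))))
Answer: WP = ((v > 11 -> 5*v <= -5) -> (6*v < 6 -> 6*v > -25)) and ((not (v > 11 -> 5*v <= -5)) -> ((v > -1 -> ((s + 2*v = 13 -> s = -4) and (2*s < -4 -> 18*s > -37))) and ((not (v > -1)) -> (2*s < -4 -> 18*s > -37))))


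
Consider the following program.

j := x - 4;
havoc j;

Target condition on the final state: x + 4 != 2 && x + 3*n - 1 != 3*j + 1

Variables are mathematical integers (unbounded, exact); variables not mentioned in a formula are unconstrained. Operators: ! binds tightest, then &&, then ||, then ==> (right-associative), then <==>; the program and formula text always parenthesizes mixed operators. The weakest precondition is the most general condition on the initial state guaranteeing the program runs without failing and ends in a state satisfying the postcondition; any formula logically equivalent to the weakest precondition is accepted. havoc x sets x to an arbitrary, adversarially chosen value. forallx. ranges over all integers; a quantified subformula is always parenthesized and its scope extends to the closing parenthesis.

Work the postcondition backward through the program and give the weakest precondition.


Working backward. After the program, the postcondition x + 4 != 2 && x + 3*n - 1 != 3*j + 1 must hold; in canonical form it is x != -2 && 3*n + x != 3*j + 2.
Before havoc j: forall j_1. (x != -2 && 3*n + x != 3*j_1 + 2)
Before j := x - 4: forall j_1. (x != -2 && 3*n + x != 3*j_1 + 2)
Answer: WP = forall j_1. (x != -2 && 3*n + x != 3*j_1 + 2)


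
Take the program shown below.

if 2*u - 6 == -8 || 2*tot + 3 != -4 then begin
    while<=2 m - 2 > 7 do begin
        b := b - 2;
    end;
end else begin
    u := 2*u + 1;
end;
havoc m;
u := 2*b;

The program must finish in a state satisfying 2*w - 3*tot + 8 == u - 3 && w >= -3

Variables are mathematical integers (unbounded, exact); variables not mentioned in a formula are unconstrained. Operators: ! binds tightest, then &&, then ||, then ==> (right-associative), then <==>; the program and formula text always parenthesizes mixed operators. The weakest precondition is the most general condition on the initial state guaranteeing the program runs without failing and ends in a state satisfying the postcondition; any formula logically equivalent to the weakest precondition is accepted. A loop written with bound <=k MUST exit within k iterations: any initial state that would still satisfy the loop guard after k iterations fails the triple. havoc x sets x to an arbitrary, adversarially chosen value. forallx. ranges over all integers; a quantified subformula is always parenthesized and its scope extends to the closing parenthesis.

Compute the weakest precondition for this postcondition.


Working backward. After the program, the postcondition 2*w - 3*tot + 8 == u - 3 && w >= -3 must hold; in canonical form it is 2*w == 3*tot + u - 11 && w >= -3.
Before u := 2*b: 2*w == 2*b + 3*tot - 11 && w >= -3
Before havoc m: 2*w == 2*b + 3*tot - 11 && w >= -3
Then branch requires (m > 9 ==> ((m > 9 ==> ((!(m > 9)) && 2*w == 2*b + 3*tot - 19 && w >= -3)) && ((!(m > 9)) ==> (2*w == 2*b + 3*tot - 15 && w >= -3)))) && ((!(m > 9)) ==> (2*w == 2*b + 3*tot - 11 && w >= -3)); else branch requires 2*w == 2*b + 3*tot - 11 && w >= -3.
Before the if: ((2*u == -2 || 2*tot != -7) ==> ((m > 9 ==> ((m > 9 ==> ((!(m > 9)) && 2*w == 2*b + 3*tot - 19 && w >= -3)) && ((!(m > 9)) ==> (2*w == 2*b + 3*tot - 15 && w >= -3)))) && ((!(m > 9)) ==> (2*w == 2*b + 3*tot - 11 && w >= -3)))) && ((!(2*u == -2 || 2*tot != -7)) ==> (2*w == 2*b + 3*tot - 11 && w >= -3))
Answer: WP = ((2*u == -2 || 2*tot != -7) ==> ((m > 9 ==> ((m > 9 ==> ((!(m > 9)) && 2*w == 2*b + 3*tot - 19 && w >= -3)) && ((!(m > 9)) ==> (2*w == 2*b + 3*tot - 15 && w >= -3)))) && ((!(m > 9)) ==> (2*w == 2*b + 3*tot - 11 && w >= -3)))) && ((!(2*u == -2 || 2*tot != -7)) ==> (2*w == 2*b + 3*tot - 11 && w >= -3))


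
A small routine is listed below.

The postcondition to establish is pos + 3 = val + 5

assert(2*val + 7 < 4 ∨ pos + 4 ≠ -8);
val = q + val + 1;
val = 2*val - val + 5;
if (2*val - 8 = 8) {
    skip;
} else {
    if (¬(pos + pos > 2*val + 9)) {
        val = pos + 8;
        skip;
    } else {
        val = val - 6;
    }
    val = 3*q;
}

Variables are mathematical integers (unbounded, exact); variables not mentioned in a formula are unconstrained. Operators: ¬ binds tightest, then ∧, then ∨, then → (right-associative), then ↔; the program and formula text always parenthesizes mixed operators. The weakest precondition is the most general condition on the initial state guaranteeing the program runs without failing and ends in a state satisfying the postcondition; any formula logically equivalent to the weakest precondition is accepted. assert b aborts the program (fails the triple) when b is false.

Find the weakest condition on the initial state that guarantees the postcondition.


Working backward. After the program, the postcondition pos + 3 = val + 5 must hold; in canonical form it is pos = val + 2.
Then branch requires pos = val + 2; else branch requires ((¬(2*pos > 2*val + 9)) → pos = 3*q + 2) ∧ (2*pos > 2*val + 9 → pos = 3*q + 2).
Before the if: (2*val = 16 → pos = val + 2) ∧ ((¬(2*val = 16)) → (((¬(2*pos > 2*val + 9)) → pos = 3*q + 2) ∧ (2*pos > 2*val + 9 → pos = 3*q + 2)))
Before val := 2*val - val + 5: (2*val = 6 → pos = val + 7) ∧ ((¬(2*val = 6)) → (((¬(2*pos > 2*val + 19)) → pos = 3*q + 2) ∧ (2*pos > 2*val + 19 → pos = 3*q + 2)))
Before val := q + val + 1: (2*q + 2*val = 4 → pos = q + val + 8) ∧ ((¬(2*q + 2*val = 4)) → (((¬(2*pos > 2*q + 2*val + 21)) → pos = 3*q + 2) ∧ (2*pos > 2*q + 2*val + 21 → pos = 3*q + 2)))
Before assert 2*val + 7 < 4 ∨ pos + 4 ≠ -8: (2*val < -3 ∨ pos ≠ -12) ∧ (2*q + 2*val = 4 → pos = q + val + 8) ∧ ((¬(2*q + 2*val = 4)) → (((¬(2*pos > 2*q + 2*val + 21)) → pos = 3*q + 2) ∧ (2*pos > 2*q + 2*val + 21 → pos = 3*q + 2)))
Answer: WP = (2*val < -3 ∨ pos ≠ -12) ∧ (2*q + 2*val = 4 → pos = q + val + 8) ∧ ((¬(2*q + 2*val = 4)) → (((¬(2*pos > 2*q + 2*val + 21)) → pos = 3*q + 2) ∧ (2*pos > 2*q + 2*val + 21 → pos = 3*q + 2)))


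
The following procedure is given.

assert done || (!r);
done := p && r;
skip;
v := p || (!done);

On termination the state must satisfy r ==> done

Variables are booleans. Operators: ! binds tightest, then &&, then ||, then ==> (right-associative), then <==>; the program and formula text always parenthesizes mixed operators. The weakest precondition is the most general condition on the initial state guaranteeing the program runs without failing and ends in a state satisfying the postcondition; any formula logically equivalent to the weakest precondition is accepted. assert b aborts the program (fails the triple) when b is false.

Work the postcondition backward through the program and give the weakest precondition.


Working backward. After the program, r ==> done must hold.
Before v := p || (!done): r ==> done
Before skip: r ==> done
Before done := p && r: r ==> (p && r)
Before assert done || (!r): (done || (!r)) && (r ==> (p && r))
Answer: WP = (done || (!r)) && (r ==> (p && r))


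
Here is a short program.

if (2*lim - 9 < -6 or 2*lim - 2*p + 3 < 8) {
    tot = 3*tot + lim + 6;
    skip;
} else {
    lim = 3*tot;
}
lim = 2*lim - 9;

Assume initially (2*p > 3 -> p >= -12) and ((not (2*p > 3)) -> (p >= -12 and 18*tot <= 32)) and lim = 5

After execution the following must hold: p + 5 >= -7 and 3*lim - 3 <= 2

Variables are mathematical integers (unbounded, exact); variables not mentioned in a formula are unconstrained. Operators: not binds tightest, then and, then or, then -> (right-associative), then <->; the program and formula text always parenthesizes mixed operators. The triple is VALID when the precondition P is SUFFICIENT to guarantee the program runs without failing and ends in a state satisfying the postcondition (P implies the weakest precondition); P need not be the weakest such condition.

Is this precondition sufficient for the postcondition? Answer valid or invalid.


Working backward. After the program, the postcondition p + 5 >= -7 and 3*lim - 3 <= 2 must hold; in canonical form it is p >= -12 and 3*lim <= 5.
Before lim := 2*lim - 9: p >= -12 and 6*lim <= 32
Then branch requires p >= -12 and 6*lim <= 32; else branch requires p >= -12 and 18*tot <= 32.
Before the if: ((2*lim < 3 or 2*lim < 2*p + 5) -> (p >= -12 and 6*lim <= 32)) and ((not (2*lim < 3 or 2*lim < 2*p + 5)) -> (p >= -12 and 18*tot <= 32))
The weakest precondition is ((2*lim < 3 or 2*lim < 2*p + 5) -> (p >= -12 and 6*lim <= 32)) and ((not (2*lim < 3 or 2*lim < 2*p + 5)) -> (p >= -12 and 18*tot <= 32)).
Check whether (2*p > 3 -> p >= -12) and ((not (2*p > 3)) -> (p >= -12 and 18*tot <= 32)) and lim = 5 implies it.
Countermodel: at the initial state lim = 5, p = 2, tot = 2, the precondition holds but the weakest precondition fails.
Answer: invalid


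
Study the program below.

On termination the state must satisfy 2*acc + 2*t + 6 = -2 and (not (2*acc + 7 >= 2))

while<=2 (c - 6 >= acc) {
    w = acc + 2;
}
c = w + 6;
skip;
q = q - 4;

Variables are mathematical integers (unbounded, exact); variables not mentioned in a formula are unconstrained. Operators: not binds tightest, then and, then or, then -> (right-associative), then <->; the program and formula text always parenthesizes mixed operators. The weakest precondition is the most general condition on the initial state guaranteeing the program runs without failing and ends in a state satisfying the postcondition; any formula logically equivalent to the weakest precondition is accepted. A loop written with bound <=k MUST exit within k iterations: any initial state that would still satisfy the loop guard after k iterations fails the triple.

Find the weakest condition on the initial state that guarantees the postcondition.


Working backward. After the program, the postcondition 2*acc + 2*t + 6 = -2 and (not (2*acc + 7 >= 2)) must hold; in canonical form it is 2*acc + 2*t = -8 and (not (2*acc >= -5)).
Before q := q - 4: 2*acc + 2*t = -8 and (not (2*acc >= -5))
Before skip: 2*acc + 2*t = -8 and (not (2*acc >= -5))
Before c := w + 6: 2*acc + 2*t = -8 and (not (2*acc >= -5))
Before the loop (bound <=2), unroll the exhaustion recursion (WP_0 = exit-now case; WP_j = one more guarded iteration, up to j = 2):
  WP_0: (not (c >= acc + 6)) and 2*acc + 2*t = -8 and (not (2*acc >= -5))
  WP_1: (c >= acc + 6 -> ((not (c >= acc + 6)) and 2*acc + 2*t = -8 and (not (2*acc >= -5)))) and ((not (c >= acc + 6)) -> (2*acc + 2*t = -8 and (not (2*acc >= -5))))
  WP_2: (c >= acc + 6 -> ((c >= acc + 6 -> ((not (c >= acc + 6)) and 2*acc + 2*t = -8 and (not (2*acc >= -5)))) and ((not (c >= acc + 6)) -> (2*acc + 2*t = -8 and (not (2*acc >= -5)))))) and ((not (c >= acc + 6)) -> (2*acc + 2*t = -8 and (not (2*acc >= -5))))
So before the loop: (c >= acc + 6 -> ((c >= acc + 6 -> ((not (c >= acc + 6)) and 2*acc + 2*t = -8 and (not (2*acc >= -5)))) and ((not (c >= acc + 6)) -> (2*acc + 2*t = -8 and (not (2*acc >= -5)))))) and ((not (c >= acc + 6)) -> (2*acc + 2*t = -8 and (not (2*acc >= -5))))
Answer: WP = (c >= acc + 6 -> ((c >= acc + 6 -> ((not (c >= acc + 6)) and 2*acc + 2*t = -8 and (not (2*acc >= -5)))) and ((not (c >= acc + 6)) -> (2*acc + 2*t = -8 and (not (2*acc >= -5)))))) and ((not (c >= acc + 6)) -> (2*acc + 2*t = -8 and (not (2*acc >= -5))))


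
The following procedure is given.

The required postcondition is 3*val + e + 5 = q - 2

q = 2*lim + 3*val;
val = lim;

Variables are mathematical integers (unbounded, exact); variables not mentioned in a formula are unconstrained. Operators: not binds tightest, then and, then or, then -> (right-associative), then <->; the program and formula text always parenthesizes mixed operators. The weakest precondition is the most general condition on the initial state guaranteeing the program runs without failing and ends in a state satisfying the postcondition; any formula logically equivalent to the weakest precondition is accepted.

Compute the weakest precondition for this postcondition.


Working backward. After the program, the postcondition 3*val + e + 5 = q - 2 must hold; in canonical form it is e + 3*val = q - 7.
Before val := lim: e + 3*lim = q - 7
Before q := 2*lim + 3*val: e + lim = 3*val - 7
Answer: WP = e + lim = 3*val - 7


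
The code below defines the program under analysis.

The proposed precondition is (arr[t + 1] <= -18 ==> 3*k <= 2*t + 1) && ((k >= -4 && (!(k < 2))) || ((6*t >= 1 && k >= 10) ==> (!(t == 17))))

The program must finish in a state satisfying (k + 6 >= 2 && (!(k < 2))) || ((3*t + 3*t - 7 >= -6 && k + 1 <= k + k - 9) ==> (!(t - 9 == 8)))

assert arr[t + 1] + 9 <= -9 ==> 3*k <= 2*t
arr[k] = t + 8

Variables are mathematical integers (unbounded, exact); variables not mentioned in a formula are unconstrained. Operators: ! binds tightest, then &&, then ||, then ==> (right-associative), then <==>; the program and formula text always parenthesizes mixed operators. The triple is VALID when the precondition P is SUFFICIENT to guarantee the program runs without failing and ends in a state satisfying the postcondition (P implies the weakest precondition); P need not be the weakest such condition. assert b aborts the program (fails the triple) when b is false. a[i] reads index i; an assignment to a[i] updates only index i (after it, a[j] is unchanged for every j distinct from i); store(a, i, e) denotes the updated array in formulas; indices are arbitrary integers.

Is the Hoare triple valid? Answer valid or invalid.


Working backward. After the program, the postcondition (k + 6 >= 2 && (!(k < 2))) || ((3*t + 3*t - 7 >= -6 && k + 1 <= k + k - 9) ==> (!(t - 9 == 8))) must hold; in canonical form it is (k >= -4 && (!(k < 2))) || ((6*t >= 1 && k >= 10) ==> (!(t == 17))).
Before arr[k] := t + 8: (k >= -4 && (!(k < 2))) || ((6*t >= 1 && k >= 10) ==> (!(t == 17)))
Before assert arr[t + 1] + 9 <= -9 ==> 3*k <= 2*t: (arr[t + 1] <= -18 ==> 3*k <= 2*t) && ((k >= -4 && (!(k < 2))) || ((6*t >= 1 && k >= 10) ==> (!(t == 17))))
The weakest precondition is (arr[t + 1] <= -18 ==> 3*k <= 2*t) && ((k >= -4 && (!(k < 2))) || ((6*t >= 1 && k >= 10) ==> (!(t == 17)))).
Check whether (arr[t + 1] <= -18 ==> 3*k <= 2*t + 1) && ((k >= -4 && (!(k < 2))) || ((6*t >= 1 && k >= 10) ==> (!(t == 17)))) implies it.
Countermodel: at the initial state arr = {[5] = -18, elsewhere -18}, k = 3, t = 4, the precondition holds but the weakest precondition fails.
Answer: invalid


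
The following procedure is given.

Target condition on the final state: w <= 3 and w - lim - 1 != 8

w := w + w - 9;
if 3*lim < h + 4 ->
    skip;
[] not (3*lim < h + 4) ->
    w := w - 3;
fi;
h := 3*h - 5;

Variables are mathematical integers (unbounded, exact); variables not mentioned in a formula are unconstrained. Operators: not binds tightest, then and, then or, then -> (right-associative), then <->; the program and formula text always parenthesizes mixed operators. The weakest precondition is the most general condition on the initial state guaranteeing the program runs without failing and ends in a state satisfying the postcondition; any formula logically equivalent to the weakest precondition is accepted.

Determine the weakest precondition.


Working backward. After the program, the postcondition w <= 3 and w - lim - 1 != 8 must hold; in canonical form it is w <= 3 and w != lim + 9.
Before h := 3*h - 5: w <= 3 and w != lim + 9
Then branch requires w <= 3 and w != lim + 9; else branch requires w <= 6 and w != lim + 12.
Before the if: (3*lim < h + 4 -> (w <= 3 and w != lim + 9)) and ((not (3*lim < h + 4)) -> (w <= 6 and w != lim + 12))
Before w := w + w - 9: (3*lim < h + 4 -> (2*w <= 12 and 2*w != lim + 18)) and ((not (3*lim < h + 4)) -> (2*w <= 15 and 2*w != lim + 21))
Answer: WP = (3*lim < h + 4 -> (2*w <= 12 and 2*w != lim + 18)) and ((not (3*lim < h + 4)) -> (2*w <= 15 and 2*w != lim + 21))


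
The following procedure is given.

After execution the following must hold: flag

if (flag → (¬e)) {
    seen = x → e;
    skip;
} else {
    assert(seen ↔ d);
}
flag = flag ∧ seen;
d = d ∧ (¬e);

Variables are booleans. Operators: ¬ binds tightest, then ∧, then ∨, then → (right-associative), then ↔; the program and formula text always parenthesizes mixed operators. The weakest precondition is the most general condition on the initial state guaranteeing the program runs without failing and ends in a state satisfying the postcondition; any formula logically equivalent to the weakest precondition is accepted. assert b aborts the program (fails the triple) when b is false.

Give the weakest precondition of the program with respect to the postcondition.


Working backward. After the program, flag must hold.
Before d := d ∧ (¬e): flag
Before flag := flag ∧ seen: flag ∧ seen
Then branch requires flag ∧ (x → e); else branch requires (seen ↔ d) ∧ flag ∧ seen.
Before the if: ((flag → (¬e)) → (flag ∧ (x → e))) ∧ ((¬(flag → (¬e))) → ((seen ↔ d) ∧ flag ∧ seen))
Answer: WP = ((flag → (¬e)) → (flag ∧ (x → e))) ∧ ((¬(flag → (¬e))) → ((seen ↔ d) ∧ flag ∧ seen))


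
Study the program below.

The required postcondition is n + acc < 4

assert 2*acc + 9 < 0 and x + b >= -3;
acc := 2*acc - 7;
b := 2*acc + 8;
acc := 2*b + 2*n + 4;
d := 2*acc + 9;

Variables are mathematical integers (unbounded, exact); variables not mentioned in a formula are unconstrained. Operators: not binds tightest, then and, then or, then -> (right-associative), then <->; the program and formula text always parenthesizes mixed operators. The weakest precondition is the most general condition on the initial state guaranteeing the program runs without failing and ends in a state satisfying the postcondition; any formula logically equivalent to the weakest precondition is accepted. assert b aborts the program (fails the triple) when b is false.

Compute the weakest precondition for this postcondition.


Working backward. After the program, the postcondition n + acc < 4 must hold; in canonical form it is acc + n < 4.
Before d := 2*acc + 9: acc + n < 4
Before acc := 2*b + 2*n + 4: 2*b + 3*n < 0
Before b := 2*acc + 8: 4*acc + 3*n < -16
Before acc := 2*acc - 7: 8*acc + 3*n < 12
Before assert 2*acc + 9 < 0 and x + b >= -3: 2*acc < -9 and b + x >= -3 and 8*acc + 3*n < 12
Answer: WP = 2*acc < -9 and b + x >= -3 and 8*acc + 3*n < 12


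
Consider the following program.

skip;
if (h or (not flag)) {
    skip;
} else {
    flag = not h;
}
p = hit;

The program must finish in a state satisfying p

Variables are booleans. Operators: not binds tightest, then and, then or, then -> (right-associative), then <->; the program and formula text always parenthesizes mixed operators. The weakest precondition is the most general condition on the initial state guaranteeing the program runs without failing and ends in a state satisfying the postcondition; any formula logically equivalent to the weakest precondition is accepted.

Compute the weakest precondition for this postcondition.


Working backward. After the program, p must hold.
Before p := hit: hit
Then branch requires hit; else branch requires hit.
Before the if: ((h or (not flag)) -> hit) and ((not (h or (not flag))) -> hit)
Before skip: ((h or (not flag)) -> hit) and ((not (h or (not flag))) -> hit)
Answer: WP = ((h or (not flag)) -> hit) and ((not (h or (not flag))) -> hit)


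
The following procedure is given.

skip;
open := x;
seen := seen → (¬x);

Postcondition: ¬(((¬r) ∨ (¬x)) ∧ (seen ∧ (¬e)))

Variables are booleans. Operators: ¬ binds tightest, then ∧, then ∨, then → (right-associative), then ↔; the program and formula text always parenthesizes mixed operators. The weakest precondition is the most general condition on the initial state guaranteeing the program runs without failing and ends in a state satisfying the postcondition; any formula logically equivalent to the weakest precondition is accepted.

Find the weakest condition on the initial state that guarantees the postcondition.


Working backward. After the program, the postcondition ¬(((¬r) ∨ (¬x)) ∧ (seen ∧ (¬e))) must hold; in canonical form it is ¬(((¬r) ∨ (¬x)) ∧ seen ∧ (¬e)).
Before seen := seen → (¬x): ¬(((¬r) ∨ (¬x)) ∧ (seen → (¬x)) ∧ (¬e))
Before open := x: ¬(((¬r) ∨ (¬x)) ∧ (seen → (¬x)) ∧ (¬e))
Before skip: ¬(((¬r) ∨ (¬x)) ∧ (seen → (¬x)) ∧ (¬e))
Answer: WP = ¬(((¬r) ∨ (¬x)) ∧ (seen → (¬x)) ∧ (¬e))


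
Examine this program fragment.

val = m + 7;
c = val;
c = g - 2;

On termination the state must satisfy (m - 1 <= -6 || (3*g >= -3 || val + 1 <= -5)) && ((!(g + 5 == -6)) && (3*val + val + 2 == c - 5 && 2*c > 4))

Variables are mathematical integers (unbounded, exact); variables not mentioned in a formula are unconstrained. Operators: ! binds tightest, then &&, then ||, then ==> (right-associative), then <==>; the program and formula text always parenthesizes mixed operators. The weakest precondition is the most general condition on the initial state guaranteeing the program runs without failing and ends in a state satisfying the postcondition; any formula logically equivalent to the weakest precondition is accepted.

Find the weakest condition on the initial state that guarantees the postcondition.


Working backward. After the program, the postcondition (m - 1 <= -6 || (3*g >= -3 || val + 1 <= -5)) && ((!(g + 5 == -6)) && (3*val + val + 2 == c - 5 && 2*c > 4)) must hold; in canonical form it is (m <= -5 || 3*g >= -3 || val <= -6) && (!(g == -11)) && 4*val == c - 7 && 2*c > 4.
Before c := g - 2: (m <= -5 || 3*g >= -3 || val <= -6) && (!(g == -11)) && 4*val == g - 9 && 2*g > 8
Before c := val: (m <= -5 || 3*g >= -3 || val <= -6) && (!(g == -11)) && 4*val == g - 9 && 2*g > 8
Before val := m + 7: (m <= -5 || 3*g >= -3 || m <= -13) && (!(g == -11)) && 4*m == g - 37 && 2*g > 8
Answer: WP = (m <= -5 || 3*g >= -3 || m <= -13) && (!(g == -11)) && 4*m == g - 37 && 2*g > 8


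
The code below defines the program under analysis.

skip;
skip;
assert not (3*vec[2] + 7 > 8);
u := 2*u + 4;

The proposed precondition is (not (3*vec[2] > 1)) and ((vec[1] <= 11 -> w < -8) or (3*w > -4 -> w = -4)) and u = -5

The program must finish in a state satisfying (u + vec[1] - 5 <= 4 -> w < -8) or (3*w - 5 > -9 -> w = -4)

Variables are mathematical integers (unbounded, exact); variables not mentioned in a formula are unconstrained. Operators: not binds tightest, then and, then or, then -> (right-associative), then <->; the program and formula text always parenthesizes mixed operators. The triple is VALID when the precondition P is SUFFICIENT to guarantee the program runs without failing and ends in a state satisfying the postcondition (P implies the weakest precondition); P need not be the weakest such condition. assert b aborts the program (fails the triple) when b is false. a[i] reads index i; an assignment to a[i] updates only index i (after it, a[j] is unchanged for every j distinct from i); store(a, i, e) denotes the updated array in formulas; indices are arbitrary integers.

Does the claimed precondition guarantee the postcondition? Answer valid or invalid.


Working backward. After the program, the postcondition (u + vec[1] - 5 <= 4 -> w < -8) or (3*w - 5 > -9 -> w = -4) must hold; in canonical form it is (vec[1] + u <= 9 -> w < -8) or (3*w > -4 -> w = -4).
Before u := 2*u + 4: (vec[1] + 2*u <= 5 -> w < -8) or (3*w > -4 -> w = -4)
Before assert not (3*vec[2] + 7 > 8): (not (3*vec[2] > 1)) and ((vec[1] + 2*u <= 5 -> w < -8) or (3*w > -4 -> w = -4))
Before skip: (not (3*vec[2] > 1)) and ((vec[1] + 2*u <= 5 -> w < -8) or (3*w > -4 -> w = -4))
Before skip: (not (3*vec[2] > 1)) and ((vec[1] + 2*u <= 5 -> w < -8) or (3*w > -4 -> w = -4))
The weakest precondition is (not (3*vec[2] > 1)) and ((vec[1] + 2*u <= 5 -> w < -8) or (3*w > -4 -> w = -4)).
Check whether (not (3*vec[2] > 1)) and ((vec[1] <= 11 -> w < -8) or (3*w > -4 -> w = -4)) and u = -5 implies it.
Countermodel: at the initial state u = -5, vec = {[1] = 12, [2] = 0, elsewhere 12}, w = 0, the precondition holds but the weakest precondition fails.
Answer: invalid


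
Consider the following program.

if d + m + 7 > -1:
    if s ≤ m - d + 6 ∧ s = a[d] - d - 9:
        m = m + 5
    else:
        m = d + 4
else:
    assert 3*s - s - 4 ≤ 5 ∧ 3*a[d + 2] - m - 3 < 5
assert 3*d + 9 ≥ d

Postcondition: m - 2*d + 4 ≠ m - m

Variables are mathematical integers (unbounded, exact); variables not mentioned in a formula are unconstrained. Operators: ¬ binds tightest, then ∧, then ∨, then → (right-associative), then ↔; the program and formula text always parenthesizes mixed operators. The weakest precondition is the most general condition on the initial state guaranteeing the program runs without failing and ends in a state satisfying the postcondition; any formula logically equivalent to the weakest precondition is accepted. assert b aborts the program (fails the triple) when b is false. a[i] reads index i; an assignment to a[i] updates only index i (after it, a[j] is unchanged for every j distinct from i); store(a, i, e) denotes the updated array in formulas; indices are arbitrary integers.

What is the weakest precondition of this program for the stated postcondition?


Working backward. After the program, the postcondition m - 2*d + 4 ≠ m - m must hold; in canonical form it is m ≠ 2*d - 4.
Before assert 3*d + 9 ≥ d: 2*d ≥ -9 ∧ m ≠ 2*d - 4
Then branch requires ((d + s ≤ m + 6 ∧ d + s = a[d] - 9) → (2*d ≥ -9 ∧ m ≠ 2*d - 9)) ∧ ((¬(d + s ≤ m + 6 ∧ d + s = a[d] - 9)) → (2*d ≥ -9 ∧ d ≠ 8)); else branch requires 2*s ≤ 9 ∧ 3*a[d + 2] < m + 8 ∧ 2*d ≥ -9 ∧ m ≠ 2*d - 4.
Before the if: (d + m > -8 → (((d + s ≤ m + 6 ∧ d + s = a[d] - 9) → (2*d ≥ -9 ∧ m ≠ 2*d - 9)) ∧ ((¬(d + s ≤ m + 6 ∧ d + s = a[d] - 9)) → (2*d ≥ -9 ∧ d ≠ 8)))) ∧ ((¬(d + m > -8)) → (2*s ≤ 9 ∧ 3*a[d + 2] < m + 8 ∧ 2*d ≥ -9 ∧ m ≠ 2*d - 4))
Answer: WP = (d + m > -8 → (((d + s ≤ m + 6 ∧ d + s = a[d] - 9) → (2*d ≥ -9 ∧ m ≠ 2*d - 9)) ∧ ((¬(d + s ≤ m + 6 ∧ d + s = a[d] - 9)) → (2*d ≥ -9 ∧ d ≠ 8)))) ∧ ((¬(d + m > -8)) → (2*s ≤ 9 ∧ 3*a[d + 2] < m + 8 ∧ 2*d ≥ -9 ∧ m ≠ 2*d - 4))


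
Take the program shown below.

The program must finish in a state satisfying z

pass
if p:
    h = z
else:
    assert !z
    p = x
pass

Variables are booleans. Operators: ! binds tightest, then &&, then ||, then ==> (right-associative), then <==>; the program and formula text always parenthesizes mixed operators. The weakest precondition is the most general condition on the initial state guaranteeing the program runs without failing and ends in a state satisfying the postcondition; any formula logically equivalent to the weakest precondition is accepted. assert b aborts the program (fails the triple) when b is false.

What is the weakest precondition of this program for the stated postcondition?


Working backward. After the program, z must hold.
Before skip: z
Then branch requires z; else branch requires false.
Before the if: (p ==> z) && p
Before skip: (p ==> z) && p
Answer: WP = (p ==> z) && p
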